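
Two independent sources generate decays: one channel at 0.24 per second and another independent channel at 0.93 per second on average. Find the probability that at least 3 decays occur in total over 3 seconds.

0.6810

Independent Poisson processes superpose: combined rate λ = 0.24 + 0.93 = 1.17 per second.
Over the interval, μ = 1.17 × 3 = 3.51 (3 seconds).
P(N ≥ 3) = 1 − P(N ≤ 2) ≈ 0.6810.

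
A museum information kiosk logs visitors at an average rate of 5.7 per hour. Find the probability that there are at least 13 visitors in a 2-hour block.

0.3558

Over the interval, μ = 5.7 × 2 = 11.4 (a 2-hour block = 2 hours).
P(N ≥ 13) = 1 − P(N ≤ 12) = 1 − Σ_{j=0}^{12} e^(−μ) μ^j/j! ≈ 0.3558.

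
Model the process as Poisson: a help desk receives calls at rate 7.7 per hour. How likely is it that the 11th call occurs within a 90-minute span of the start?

Over the interval, μ = 7.7 × 1.5 = 11.55 (a 90-minute span = 1.5 hours).
The 11th arrival falls in the interval iff at least 11 events occur there: P(S_11 ≤ t) = P(N ≥ 11) = 1 − P(N ≤ 10) ≈ 0.6039.

0.6039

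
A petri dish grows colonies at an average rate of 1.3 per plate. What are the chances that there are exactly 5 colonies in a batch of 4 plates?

0.1748

Over the interval, μ = 1.3 × 4 = 5.2 (a batch of 4 plates = 4 plates).
P(N = 5) = e^(−μ) μ^5/5! = e^(−5.2) · 5.2^5/120 ≈ 0.1748.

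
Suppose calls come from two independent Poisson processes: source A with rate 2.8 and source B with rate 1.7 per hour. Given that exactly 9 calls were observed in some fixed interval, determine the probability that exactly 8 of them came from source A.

Given the total, each event is independently from source A with probability p = λ_A/(λ_A+λ_B) = 2.8/4.5 ≈ 0.6222.
So K ~ Binomial(9, 2.8/4.5): P(K = 8) = C(9,8) · (2.8/4.5)^8 · (1.7/4.5)^1 ≈ 0.0764.

0.0764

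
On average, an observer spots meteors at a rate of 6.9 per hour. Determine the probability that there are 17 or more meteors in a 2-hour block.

Over the interval, μ = 6.9 × 2 = 13.8 (a 2-hour block = 2 hours).
P(N ≥ 17) = 1 − P(N ≤ 16) = 1 − Σ_{j=0}^{16} e^(−μ) μ^j/j! ≈ 0.2270.

0.2270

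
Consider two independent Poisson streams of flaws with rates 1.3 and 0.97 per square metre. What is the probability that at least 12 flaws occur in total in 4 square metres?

Independent Poisson processes superpose: combined rate λ = 1.3 + 0.97 = 2.27 per square metre.
Over the interval, μ = 2.27 × 4 = 9.08 (4 square metres).
P(N ≥ 12) = 1 − P(N ≤ 11) ≈ 0.2048.

0.2048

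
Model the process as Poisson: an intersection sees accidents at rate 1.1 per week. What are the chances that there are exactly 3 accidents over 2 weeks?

Over the interval, μ = 1.1 × 2 = 2.2 (2 weeks).
P(N = 3) = e^(−μ) μ^3/3! = e^(−2.2) · 2.2^3/6 ≈ 0.1966.

0.1966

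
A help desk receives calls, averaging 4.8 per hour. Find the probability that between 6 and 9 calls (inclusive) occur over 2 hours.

0.4250

Over the interval, μ = 4.8 × 2 = 9.6 (2 hours).
P(6 ≤ N ≤ 9) = Σ_{j=6}^{9} e^(−9.6) · 9.6^j/j! ≈ 0.4250.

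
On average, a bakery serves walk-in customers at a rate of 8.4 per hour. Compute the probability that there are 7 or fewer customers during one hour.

0.3987

With mean μ = 8.4 per hour,
P(N ≤ 7) = Σ_{j=0}^{7} e^(−μ) μ^j/j! ≈ 0.3987.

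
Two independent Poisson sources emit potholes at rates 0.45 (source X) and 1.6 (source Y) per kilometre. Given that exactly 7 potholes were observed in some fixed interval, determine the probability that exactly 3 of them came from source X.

Given the total, each event is independently from source X with probability p = λ_X/(λ_X+λ_Y) = 0.45/2.05 ≈ 0.2195.
So K ~ Binomial(7, 0.45/2.05): P(K = 3) = C(7,3) · (0.45/2.05)^3 · (1.6/2.05)^4 ≈ 0.1374.

0.1374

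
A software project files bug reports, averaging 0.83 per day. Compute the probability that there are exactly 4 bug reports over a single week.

0.1423

Over the interval, μ = 0.83 × 7 = 5.81 (a week = 7 days).
P(N = 4) = e^(−μ) μ^4/4! = e^(−5.81) · 5.81^4/24 ≈ 0.1423.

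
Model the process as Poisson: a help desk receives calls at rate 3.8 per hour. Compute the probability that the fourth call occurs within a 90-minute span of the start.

Over the interval, μ = 3.8 × 1.5 = 5.7 (a 90-minute span = 1.5 hours).
The fourth arrival falls in the interval iff at least 4 events occur there: P(S_4 ≤ t) = P(N ≥ 4) = 1 − P(N ≤ 3) ≈ 0.8200.

0.8200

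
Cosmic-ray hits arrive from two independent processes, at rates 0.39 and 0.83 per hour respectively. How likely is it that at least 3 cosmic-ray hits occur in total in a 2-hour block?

0.4407

Independent Poisson processes superpose: combined rate λ = 0.39 + 0.83 = 1.22 per hour.
Over the interval, μ = 1.22 × 2 = 2.44 (a 2-hour block = 2 hours).
P(N ≥ 3) = 1 − P(N ≤ 2) ≈ 0.4407.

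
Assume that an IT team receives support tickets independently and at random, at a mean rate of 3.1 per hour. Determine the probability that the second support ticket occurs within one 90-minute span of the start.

0.9460

Over the interval, μ = 3.1 × 1.5 = 4.65 (a 90-minute span = 1.5 hours).
The second arrival falls in the interval iff at least 2 events occur there: P(S_2 ≤ t) = P(N ≥ 2) = 1 − P(N ≤ 1) ≈ 0.9460.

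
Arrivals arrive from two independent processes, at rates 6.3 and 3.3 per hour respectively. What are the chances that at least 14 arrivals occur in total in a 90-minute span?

Independent Poisson processes superpose: combined rate λ = 6.3 + 3.3 = 9.6 per hour.
Over the interval, μ = 9.6 × 1.5 = 14.4 (a 90-minute span = 1.5 hours).
P(N ≥ 14) = 1 − P(N ≤ 13) ≈ 0.5773.

0.5773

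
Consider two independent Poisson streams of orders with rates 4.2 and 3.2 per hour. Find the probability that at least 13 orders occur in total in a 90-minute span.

0.3223

Independent Poisson processes superpose: combined rate λ = 4.2 + 3.2 = 7.4 per hour.
Over the interval, μ = 7.4 × 1.5 = 11.1 (a 90-minute span = 1.5 hours).
P(N ≥ 13) = 1 − P(N ≤ 12) ≈ 0.3223.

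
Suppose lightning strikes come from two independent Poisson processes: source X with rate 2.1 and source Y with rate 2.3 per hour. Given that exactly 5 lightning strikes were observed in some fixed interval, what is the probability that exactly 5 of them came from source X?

0.0248

Given the total, each event is independently from source X with probability p = λ_X/(λ_X+λ_Y) = 2.1/4.4 ≈ 0.4773.
So K ~ Binomial(5, 2.1/4.4): P(K = 5) = C(5,5) · (2.1/4.4)^5 · (2.3/4.4)^0 ≈ 0.0248.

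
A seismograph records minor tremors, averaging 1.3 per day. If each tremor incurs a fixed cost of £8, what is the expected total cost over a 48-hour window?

E[N] = 1.3 × 2 = 2.6 (a 48-hour window = 2 days); E[cost] = 2.6 × £8 = £20.8.

£20.8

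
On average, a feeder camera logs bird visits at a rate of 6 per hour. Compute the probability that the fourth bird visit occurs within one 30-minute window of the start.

Over the interval, μ = 6 × 0.5 = 3 (a 30-minute window = 0.5 hours).
The fourth arrival falls in the interval iff at least 4 events occur there: P(S_4 ≤ t) = P(N ≥ 4) = 1 − P(N ≤ 3) ≈ 0.3528.

0.3528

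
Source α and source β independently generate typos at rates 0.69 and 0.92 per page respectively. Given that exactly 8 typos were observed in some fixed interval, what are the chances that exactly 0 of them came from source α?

Given the total, each event is independently from source α with probability p = λ_α/(λ_α+λ_β) = 0.69/1.61 ≈ 0.4286.
So K ~ Binomial(8, 0.69/1.61): P(K = 0) = C(8,0) · (0.69/1.61)^0 · (0.92/1.61)^8 ≈ 0.0114.

0.0114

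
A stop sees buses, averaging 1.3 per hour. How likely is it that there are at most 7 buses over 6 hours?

Over the interval, μ = 1.3 × 6 = 7.8 (6 hours).
P(N ≤ 7) = Σ_{j=0}^{7} e^(−μ) μ^j/j! ≈ 0.4812.

0.4812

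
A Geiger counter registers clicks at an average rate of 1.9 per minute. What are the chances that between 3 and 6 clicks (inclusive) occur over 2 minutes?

0.6402

Over the interval, μ = 1.9 × 2 = 3.8 (2 minutes).
P(3 ≤ N ≤ 6) = Σ_{j=3}^{6} e^(−3.8) · 3.8^j/j! ≈ 0.6402.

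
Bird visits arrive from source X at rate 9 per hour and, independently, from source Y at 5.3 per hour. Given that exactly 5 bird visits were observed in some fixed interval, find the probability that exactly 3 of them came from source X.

0.3425

Given the total, each event is independently from source X with probability p = λ_X/(λ_X+λ_Y) = 9/14.3 ≈ 0.6294.
So K ~ Binomial(5, 9/14.3): P(K = 3) = C(5,3) · (9/14.3)^3 · (5.3/14.3)^2 ≈ 0.3425.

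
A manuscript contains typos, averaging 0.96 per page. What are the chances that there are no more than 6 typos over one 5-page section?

Over the interval, μ = 0.96 × 5 = 4.8 (a 5-page section = 5 pages).
P(N ≤ 6) = Σ_{j=0}^{6} e^(−μ) μ^j/j! ≈ 0.7908.

0.7908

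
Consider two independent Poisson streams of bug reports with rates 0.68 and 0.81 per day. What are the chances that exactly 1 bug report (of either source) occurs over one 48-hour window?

Independent Poisson processes superpose: combined rate λ = 0.68 + 0.81 = 1.49 per day.
Over the interval, μ = 1.49 × 2 = 2.98 (a 48-hour window = 2 days).
P(N = 1) = e^(−2.98) · 2.98^1/1! ≈ 0.1514.

0.1514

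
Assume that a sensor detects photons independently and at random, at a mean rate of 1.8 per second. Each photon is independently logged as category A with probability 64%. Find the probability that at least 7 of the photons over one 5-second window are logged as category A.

0.3552

Thinning: the photons that are logged as category A themselves form a Poisson process with rate 0.64 × 1.8 = 1.152 per second.
Over the interval, μ = 1.152 × 5 = 5.76 (a 5-second window = 5 seconds).
P(N ≥ 7) = 1 − P(N ≤ 6) ≈ 0.3552.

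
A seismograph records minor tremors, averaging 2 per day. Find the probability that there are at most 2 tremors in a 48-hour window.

Over the interval, μ = 2 × 2 = 4 (a 48-hour window = 2 days).
P(N ≤ 2) = Σ_{j=0}^{2} e^(−μ) μ^j/j! ≈ 0.2381.

0.2381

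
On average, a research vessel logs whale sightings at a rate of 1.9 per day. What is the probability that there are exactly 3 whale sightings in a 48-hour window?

0.2046

Over the interval, μ = 1.9 × 2 = 3.8 (a 48-hour window = 2 days).
P(N = 3) = e^(−μ) μ^3/3! = e^(−3.8) · 3.8^3/6 ≈ 0.2046.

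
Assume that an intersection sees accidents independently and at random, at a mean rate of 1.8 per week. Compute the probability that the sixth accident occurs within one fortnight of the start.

0.1559

Over the interval, μ = 1.8 × 2 = 3.6 (a fortnight = 2 weeks).
The sixth arrival falls in the interval iff at least 6 events occur there: P(S_6 ≤ t) = P(N ≥ 6) = 1 − P(N ≤ 5) ≈ 0.1559.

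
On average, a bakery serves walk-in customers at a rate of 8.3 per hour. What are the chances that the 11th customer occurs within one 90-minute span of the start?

Over the interval, μ = 8.3 × 1.5 = 12.45 (a 90-minute span = 1.5 hours).
The 11th arrival falls in the interval iff at least 11 events occur there: P(S_11 ≤ t) = P(N ≥ 11) = 1 − P(N ≤ 10) ≈ 0.6981.

0.6981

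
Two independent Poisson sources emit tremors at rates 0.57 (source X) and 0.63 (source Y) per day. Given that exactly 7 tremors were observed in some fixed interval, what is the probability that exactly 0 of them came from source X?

0.0110

Given the total, each event is independently from source X with probability p = λ_X/(λ_X+λ_Y) = 0.57/1.2 = 0.4750.
So K ~ Binomial(7, 0.57/1.2): P(K = 0) = C(7,0) · (0.57/1.2)^0 · (0.63/1.2)^7 ≈ 0.0110.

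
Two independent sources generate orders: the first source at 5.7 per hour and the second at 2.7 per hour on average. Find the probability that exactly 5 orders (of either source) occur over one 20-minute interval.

Independent Poisson processes superpose: combined rate λ = 5.7 + 2.7 = 8.4 per hour.
Over the interval, μ = 8.4 × 1/3 = 2.8 (a 20-minute interval = 1/3 hours).
P(N = 5) = e^(−2.8) · 2.8^5/5! ≈ 0.0872.

0.0872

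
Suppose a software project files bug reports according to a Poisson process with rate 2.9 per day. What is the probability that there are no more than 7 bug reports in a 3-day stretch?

Over the interval, μ = 2.9 × 3 = 8.7 (a 3-day stretch = 3 days).
P(N ≤ 7) = Σ_{j=0}^{7} e^(−μ) μ^j/j! ≈ 0.3602.

0.3602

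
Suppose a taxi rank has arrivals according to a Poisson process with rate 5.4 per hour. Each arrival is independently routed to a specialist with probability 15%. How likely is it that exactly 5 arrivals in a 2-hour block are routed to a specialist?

0.0184

Thinning: the arrivals that are routed to a specialist themselves form a Poisson process with rate 0.15 × 5.4 = 0.81 per hour.
Over the interval, μ = 0.81 × 2 = 1.62 (a 2-hour block = 2 hours).
P(N = 5) = e^(−1.62) · 1.62^5/5! ≈ 0.0184.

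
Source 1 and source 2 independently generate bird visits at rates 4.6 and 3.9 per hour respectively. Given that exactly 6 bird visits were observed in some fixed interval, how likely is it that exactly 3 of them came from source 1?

0.3062

Given the total, each event is independently from source 1 with probability p = λ_1/(λ_1+λ_2) = 4.6/8.5 ≈ 0.5412.
So K ~ Binomial(6, 4.6/8.5): P(K = 3) = C(6,3) · (4.6/8.5)^3 · (3.9/8.5)^3 ≈ 0.3062.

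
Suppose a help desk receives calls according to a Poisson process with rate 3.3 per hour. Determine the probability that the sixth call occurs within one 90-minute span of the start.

Over the interval, μ = 3.3 × 1.5 = 4.95 (a 90-minute span = 1.5 hours).
The sixth arrival falls in the interval iff at least 6 events occur there: P(S_6 ≤ t) = P(N ≥ 6) = 1 − P(N ≤ 5) ≈ 0.3753.

0.3753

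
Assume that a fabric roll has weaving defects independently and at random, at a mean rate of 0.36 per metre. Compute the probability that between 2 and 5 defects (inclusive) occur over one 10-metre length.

0.7184

Over the interval, μ = 0.36 × 10 = 3.6 (a 10-metre length = 10 metres).
P(2 ≤ N ≤ 5) = Σ_{j=2}^{5} e^(−3.6) · 3.6^j/j! ≈ 0.7184.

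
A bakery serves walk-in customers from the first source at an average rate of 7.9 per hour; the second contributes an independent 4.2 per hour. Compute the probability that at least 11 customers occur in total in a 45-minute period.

Independent Poisson processes superpose: combined rate λ = 7.9 + 4.2 = 12.1 per hour.
Over the interval, μ = 12.1 × 0.75 = 9.075 (a 45-minute period = 0.75 hours).
P(N ≥ 11) = 1 − P(N ≤ 10) ≈ 0.3029.

0.3029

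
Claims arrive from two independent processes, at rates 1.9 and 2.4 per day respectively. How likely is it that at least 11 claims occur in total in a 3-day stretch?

Independent Poisson processes superpose: combined rate λ = 1.9 + 2.4 = 4.3 per day.
Over the interval, μ = 4.3 × 3 = 12.9 (a 3-day stretch = 3 days).
P(N ≥ 11) = 1 − P(N ≤ 10) ≈ 0.7396.

0.7396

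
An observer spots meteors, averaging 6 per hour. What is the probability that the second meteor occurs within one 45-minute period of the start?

Over the interval, μ = 6 × 0.75 = 4.5 (a 45-minute period = 0.75 hours).
The second arrival falls in the interval iff at least 2 events occur there: P(S_2 ≤ t) = P(N ≥ 2) = 1 − P(N ≤ 1) ≈ 0.9389.

0.9389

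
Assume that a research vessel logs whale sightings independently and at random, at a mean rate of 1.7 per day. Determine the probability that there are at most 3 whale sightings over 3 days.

0.2513

Over the interval, μ = 1.7 × 3 = 5.1 (3 days).
P(N ≤ 3) = Σ_{j=0}^{3} e^(−μ) μ^j/j! ≈ 0.2513.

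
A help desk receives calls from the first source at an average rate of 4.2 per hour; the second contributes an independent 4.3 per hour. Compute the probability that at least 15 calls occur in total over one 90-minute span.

Independent Poisson processes superpose: combined rate λ = 4.2 + 4.3 = 8.5 per hour.
Over the interval, μ = 8.5 × 1.5 = 12.75 (a 90-minute span = 1.5 hours).
P(N ≥ 15) = 1 − P(N ≤ 14) ≈ 0.2996.

0.2996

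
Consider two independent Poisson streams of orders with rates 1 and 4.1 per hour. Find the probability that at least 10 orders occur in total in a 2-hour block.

0.5668

Independent Poisson processes superpose: combined rate λ = 1 + 4.1 = 5.1 per hour.
Over the interval, μ = 5.1 × 2 = 10.2 (a 2-hour block = 2 hours).
P(N ≥ 10) = 1 − P(N ≤ 9) ≈ 0.5668.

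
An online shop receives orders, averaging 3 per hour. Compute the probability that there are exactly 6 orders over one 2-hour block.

0.1606

Over the interval, μ = 3 × 2 = 6 (a 2-hour block = 2 hours).
P(N = 6) = e^(−μ) μ^6/6! = e^(−6) · 6^6/720 ≈ 0.1606.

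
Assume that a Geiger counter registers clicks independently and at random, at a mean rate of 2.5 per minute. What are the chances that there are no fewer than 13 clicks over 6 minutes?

Over the interval, μ = 2.5 × 6 = 15 (6 minutes).
P(N ≥ 13) = 1 − P(N ≤ 12) = 1 − Σ_{j=0}^{12} e^(−μ) μ^j/j! ≈ 0.7324.

0.7324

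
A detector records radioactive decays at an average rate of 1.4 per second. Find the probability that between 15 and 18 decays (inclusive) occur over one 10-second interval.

0.3122

Over the interval, μ = 1.4 × 10 = 14 (a 10-second interval = 10 seconds).
P(15 ≤ N ≤ 18) = Σ_{j=15}^{18} e^(−14) · 14^j/j! ≈ 0.3122.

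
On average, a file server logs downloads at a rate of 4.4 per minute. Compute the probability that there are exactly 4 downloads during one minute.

0.1917

With mean μ = 4.4 per minute,
P(N = 4) = e^(−μ) μ^4/4! = e^(−4.4) · 4.4^4/24 ≈ 0.1917.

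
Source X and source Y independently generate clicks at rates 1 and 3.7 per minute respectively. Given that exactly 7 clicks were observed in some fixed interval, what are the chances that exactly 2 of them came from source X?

0.2874

Given the total, each event is independently from source X with probability p = λ_X/(λ_X+λ_Y) = 1/4.7 ≈ 0.2128.
So K ~ Binomial(7, 1/4.7): P(K = 2) = C(7,2) · (1/4.7)^2 · (3.7/4.7)^5 ≈ 0.2874.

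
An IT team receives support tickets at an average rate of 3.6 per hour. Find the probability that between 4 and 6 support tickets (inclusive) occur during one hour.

With mean μ = 3.6 per hour,
P(4 ≤ N ≤ 6) = Σ_{j=4}^{6} e^(−3.6) · 3.6^j/j! ≈ 0.4115.

0.4115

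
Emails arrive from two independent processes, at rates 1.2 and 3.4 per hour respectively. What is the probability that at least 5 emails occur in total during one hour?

0.4868

Independent Poisson processes superpose: combined rate λ = 1.2 + 3.4 = 4.6 per hour.
So μ = 4.6.
P(N ≥ 5) = 1 − P(N ≤ 4) ≈ 0.4868.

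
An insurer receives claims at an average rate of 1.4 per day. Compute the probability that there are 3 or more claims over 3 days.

Over the interval, μ = 1.4 × 3 = 4.2 (3 days).
P(N ≥ 3) = 1 − P(N ≤ 2) = 1 − Σ_{j=0}^{2} e^(−μ) μ^j/j! ≈ 0.7898.

0.7898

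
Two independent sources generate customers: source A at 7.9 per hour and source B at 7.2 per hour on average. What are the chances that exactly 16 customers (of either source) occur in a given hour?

Independent Poisson processes superpose: combined rate λ = 7.9 + 7.2 = 15.1 per hour.
So μ = 15.1.
P(N = 16) = e^(−15.1) · 15.1^16/16! ≈ 0.0966.

0.0966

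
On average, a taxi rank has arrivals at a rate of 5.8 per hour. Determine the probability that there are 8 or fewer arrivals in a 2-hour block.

Over the interval, μ = 5.8 × 2 = 11.6 (a 2-hour block = 2 hours).
P(N ≤ 8) = Σ_{j=0}^{8} e^(−μ) μ^j/j! ≈ 0.1830.

0.1830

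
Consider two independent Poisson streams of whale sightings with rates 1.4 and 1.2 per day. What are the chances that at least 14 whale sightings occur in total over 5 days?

0.4270

Independent Poisson processes superpose: combined rate λ = 1.4 + 1.2 = 2.6 per day.
Over the interval, μ = 2.6 × 5 = 13 (5 days).
P(N ≥ 14) = 1 − P(N ≤ 13) ≈ 0.4270.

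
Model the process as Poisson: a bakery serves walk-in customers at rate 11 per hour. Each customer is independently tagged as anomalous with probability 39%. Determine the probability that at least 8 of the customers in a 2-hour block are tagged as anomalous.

Thinning: the customers that are tagged as anomalous themselves form a Poisson process with rate 0.39 × 11 = 4.29 per hour.
Over the interval, μ = 4.29 × 2 = 8.58 (a 2-hour block = 2 hours).
P(N ≥ 8) = 1 − P(N ≤ 7) ≈ 0.6247.

0.6247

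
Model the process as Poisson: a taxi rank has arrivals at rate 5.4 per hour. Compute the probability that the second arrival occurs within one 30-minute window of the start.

0.7513

Over the interval, μ = 5.4 × 0.5 = 2.7 (a 30-minute window = 0.5 hours).
The second arrival falls in the interval iff at least 2 events occur there: P(S_2 ≤ t) = P(N ≥ 2) = 1 − P(N ≤ 1) ≈ 0.7513.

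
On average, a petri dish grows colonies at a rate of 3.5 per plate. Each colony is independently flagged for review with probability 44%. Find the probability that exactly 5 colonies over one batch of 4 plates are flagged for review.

Thinning: the colonies that are flagged for review themselves form a Poisson process with rate 0.44 × 3.5 = 1.54 per plate.
Over the interval, μ = 1.54 × 4 = 6.16 (a batch of 4 plates = 4 plates).
P(N = 5) = e^(−6.16) · 6.16^5/5! ≈ 0.1561.

0.1561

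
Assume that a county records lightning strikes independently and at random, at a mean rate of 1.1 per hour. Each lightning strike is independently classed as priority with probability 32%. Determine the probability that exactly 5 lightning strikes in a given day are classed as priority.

Thinning: the lightning strikes that are classed as priority themselves form a Poisson process with rate 0.32 × 1.1 = 0.352 per hour.
Over the interval, μ = 0.352 × 24 = 8.448 (a day = 24 hours).
P(N = 5) = e^(−8.448) · 8.448^5/5! ≈ 0.0769.

0.0769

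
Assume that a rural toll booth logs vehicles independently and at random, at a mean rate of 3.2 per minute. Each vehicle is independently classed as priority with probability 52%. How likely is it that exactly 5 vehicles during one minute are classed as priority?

Thinning: the vehicles that are classed as priority themselves form a Poisson process with rate 0.52 × 3.2 = 1.664 per minute.
So μ = 1.664.
P(N = 5) = e^(−1.664) · 1.664^5/5! ≈ 0.0201.

0.0201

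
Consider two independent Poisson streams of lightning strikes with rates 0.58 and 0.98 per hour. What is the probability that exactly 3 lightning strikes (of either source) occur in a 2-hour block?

0.2235

Independent Poisson processes superpose: combined rate λ = 0.58 + 0.98 = 1.56 per hour.
Over the interval, μ = 1.56 × 2 = 3.12 (a 2-hour block = 2 hours).
P(N = 3) = e^(−3.12) · 3.12^3/3! ≈ 0.2235.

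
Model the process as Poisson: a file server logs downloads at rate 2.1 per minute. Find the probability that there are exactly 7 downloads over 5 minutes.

0.0769

Over the interval, μ = 2.1 × 5 = 10.5 (5 minutes).
P(N = 7) = e^(−μ) μ^7/7! = e^(−10.5) · 10.5^7/5040 ≈ 0.0769.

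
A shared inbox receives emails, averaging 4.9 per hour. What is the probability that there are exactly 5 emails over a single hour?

With mean μ = 4.9 per hour,
P(N = 5) = e^(−μ) μ^5/5! = e^(−4.9) · 4.9^5/120 ≈ 0.1753.

0.1753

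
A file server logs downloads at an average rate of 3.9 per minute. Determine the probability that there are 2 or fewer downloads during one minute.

0.2531

With mean μ = 3.9 per minute,
P(N ≤ 2) = Σ_{j=0}^{2} e^(−μ) μ^j/j! ≈ 0.2531.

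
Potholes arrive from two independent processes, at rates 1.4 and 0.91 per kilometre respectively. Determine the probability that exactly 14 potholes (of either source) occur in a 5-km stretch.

0.0831

Independent Poisson processes superpose: combined rate λ = 1.4 + 0.91 = 2.31 per kilometre.
Over the interval, μ = 2.31 × 5 = 11.55 (a 5-km stretch = 5 kilometres).
P(N = 14) = e^(−11.55) · 11.55^14/14! ≈ 0.0831.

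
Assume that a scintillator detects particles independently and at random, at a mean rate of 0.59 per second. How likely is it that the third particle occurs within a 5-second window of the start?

0.5655

Over the interval, μ = 0.59 × 5 = 2.95 (a 5-second window = 5 seconds).
The third arrival falls in the interval iff at least 3 events occur there: P(S_3 ≤ t) = P(N ≥ 3) = 1 − P(N ≤ 2) ≈ 0.5655.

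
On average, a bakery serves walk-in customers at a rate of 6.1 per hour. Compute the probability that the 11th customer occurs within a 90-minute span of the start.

0.3119

Over the interval, μ = 6.1 × 1.5 = 9.15 (a 90-minute span = 1.5 hours).
The 11th arrival falls in the interval iff at least 11 events occur there: P(S_11 ≤ t) = P(N ≥ 11) = 1 − P(N ≤ 10) ≈ 0.3119.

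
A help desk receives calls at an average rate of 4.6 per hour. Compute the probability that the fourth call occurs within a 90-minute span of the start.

0.9129

Over the interval, μ = 4.6 × 1.5 = 6.9 (a 90-minute span = 1.5 hours).
The fourth arrival falls in the interval iff at least 4 events occur there: P(S_4 ≤ t) = P(N ≥ 4) = 1 − P(N ≤ 3) ≈ 0.9129.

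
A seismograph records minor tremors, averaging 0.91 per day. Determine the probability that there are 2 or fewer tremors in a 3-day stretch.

0.4863

Over the interval, μ = 0.91 × 3 = 2.73 (a 3-day stretch = 3 days).
P(N ≤ 2) = Σ_{j=0}^{2} e^(−μ) μ^j/j! ≈ 0.4863.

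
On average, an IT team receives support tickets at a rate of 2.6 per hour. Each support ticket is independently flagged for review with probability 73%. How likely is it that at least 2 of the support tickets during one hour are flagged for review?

0.5657

Thinning: the support tickets that are flagged for review themselves form a Poisson process with rate 0.73 × 2.6 = 1.898 per hour.
So μ = 1.898.
P(N ≥ 2) = 1 − P(N ≤ 1) ≈ 0.5657.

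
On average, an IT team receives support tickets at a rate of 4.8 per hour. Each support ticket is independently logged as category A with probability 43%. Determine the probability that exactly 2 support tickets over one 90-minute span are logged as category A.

0.2168

Thinning: the support tickets that are logged as category A themselves form a Poisson process with rate 0.43 × 4.8 = 2.064 per hour.
Over the interval, μ = 2.064 × 1.5 = 3.096 (a 90-minute span = 1.5 hours).
P(N = 2) = e^(−3.096) · 3.096^2/2! ≈ 0.2168.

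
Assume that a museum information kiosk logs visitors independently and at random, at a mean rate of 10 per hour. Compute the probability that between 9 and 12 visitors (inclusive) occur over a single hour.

0.4587

With mean μ = 10 per hour,
P(9 ≤ N ≤ 12) = Σ_{j=9}^{12} e^(−10) · 10^j/j! ≈ 0.4587.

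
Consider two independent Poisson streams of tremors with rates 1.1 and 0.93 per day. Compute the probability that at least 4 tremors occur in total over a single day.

0.1483

Independent Poisson processes superpose: combined rate λ = 1.1 + 0.93 = 2.03 per day.
So μ = 2.03.
P(N ≥ 4) = 1 − P(N ≤ 3) ≈ 0.1483.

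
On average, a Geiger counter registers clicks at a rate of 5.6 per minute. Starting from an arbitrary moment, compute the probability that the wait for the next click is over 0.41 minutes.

The wait for the next event is exponential with rate λ = 5.6 per minute.
P(T > 0.41) = e^(−λt) = e^(−5.6 × 0.41) = e^(−2.296) ≈ 0.1007.

0.1007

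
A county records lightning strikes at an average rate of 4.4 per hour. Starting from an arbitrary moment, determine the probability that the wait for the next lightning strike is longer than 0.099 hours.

0.6469

The wait for the next event is exponential with rate λ = 4.4 per hour.
P(T > 0.099) = e^(−λt) = e^(−4.4 × 0.099) = e^(−0.4356) ≈ 0.6469.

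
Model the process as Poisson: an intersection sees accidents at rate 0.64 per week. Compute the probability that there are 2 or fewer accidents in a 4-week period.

Over the interval, μ = 0.64 × 4 = 2.56 (a 4-week period = 4 weeks).
P(N ≤ 2) = Σ_{j=0}^{2} e^(−μ) μ^j/j! ≈ 0.5285.

0.5285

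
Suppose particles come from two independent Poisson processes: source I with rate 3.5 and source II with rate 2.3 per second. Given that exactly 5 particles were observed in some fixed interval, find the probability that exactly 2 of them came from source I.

0.2271

Given the total, each event is independently from source I with probability p = λ_I/(λ_I+λ_II) = 3.5/5.8 ≈ 0.6034.
So K ~ Binomial(5, 3.5/5.8): P(K = 2) = C(5,2) · (3.5/5.8)^2 · (2.3/5.8)^3 ≈ 0.2271.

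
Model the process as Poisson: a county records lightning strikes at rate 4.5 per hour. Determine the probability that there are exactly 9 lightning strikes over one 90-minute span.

0.0939

Over the interval, μ = 4.5 × 1.5 = 6.75 (a 90-minute span = 1.5 hours).
P(N = 9) = e^(−μ) μ^9/9! = e^(−6.75) · 6.75^9/362880 ≈ 0.0939.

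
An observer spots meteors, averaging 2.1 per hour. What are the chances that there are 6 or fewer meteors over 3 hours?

Over the interval, μ = 2.1 × 3 = 6.3 (3 hours).
P(N ≤ 6) = Σ_{j=0}^{6} e^(−μ) μ^j/j! ≈ 0.5582.

0.5582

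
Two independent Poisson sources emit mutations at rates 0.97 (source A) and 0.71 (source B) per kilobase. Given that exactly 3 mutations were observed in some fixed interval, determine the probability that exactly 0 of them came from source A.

Given the total, each event is independently from source A with probability p = λ_A/(λ_A+λ_B) = 0.97/1.68 ≈ 0.5774.
So K ~ Binomial(3, 0.97/1.68): P(K = 0) = C(3,0) · (0.97/1.68)^0 · (0.71/1.68)^3 ≈ 0.0755.

0.0755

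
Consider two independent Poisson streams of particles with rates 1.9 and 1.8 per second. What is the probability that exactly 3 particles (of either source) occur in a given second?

Independent Poisson processes superpose: combined rate λ = 1.9 + 1.8 = 3.7 per second.
So μ = 3.7.
P(N = 3) = e^(−3.7) · 3.7^3/3! ≈ 0.2087.

0.2087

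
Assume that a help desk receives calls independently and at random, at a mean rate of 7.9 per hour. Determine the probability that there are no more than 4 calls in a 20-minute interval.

0.8727

Over the interval, μ = 7.9 × 1/3 ≈ 2.63333 (a 20-minute interval = 1/3 hours).
P(N ≤ 4) = Σ_{j=0}^{4} e^(−μ) μ^j/j! ≈ 0.8727.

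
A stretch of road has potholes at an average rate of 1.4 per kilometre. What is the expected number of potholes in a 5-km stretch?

E[N] = λt = 1.4 × 5 = 7 (a 5-km stretch = 5 kilometres).

7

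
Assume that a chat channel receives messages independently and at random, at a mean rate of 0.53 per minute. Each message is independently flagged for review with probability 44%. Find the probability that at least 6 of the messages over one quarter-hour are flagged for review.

0.1421

Thinning: the messages that are flagged for review themselves form a Poisson process with rate 0.44 × 0.53 = 0.2332 per minute.
Over the interval, μ = 0.2332 × 15 = 3.498 (a quarter-hour = 15 minutes).
P(N ≥ 6) = 1 − P(N ≤ 5) ≈ 0.1421.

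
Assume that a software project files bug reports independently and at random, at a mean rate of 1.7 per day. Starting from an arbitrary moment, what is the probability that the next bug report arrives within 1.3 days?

Inter-arrival times are exponential with rate λ = 1.7 per day.
P(T ≤ 1.3) = 1 − e^(−λt) = 1 − e^(−1.7 × 1.3) = 1 − e^(−2.21) ≈ 0.8903.

0.8903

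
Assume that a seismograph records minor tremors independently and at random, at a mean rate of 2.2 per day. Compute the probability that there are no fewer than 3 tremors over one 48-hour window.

Over the interval, μ = 2.2 × 2 = 4.4 (a 48-hour window = 2 days).
P(N ≥ 3) = 1 − P(N ≤ 2) = 1 − Σ_{j=0}^{2} e^(−μ) μ^j/j! ≈ 0.8149.

0.8149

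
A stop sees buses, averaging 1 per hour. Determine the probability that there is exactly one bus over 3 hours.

Over the interval, μ = 1 × 3 = 3 (3 hours).
P(N = 1) = e^(−μ) μ^1/1! = e^(−3) · 3^1/1 ≈ 0.1494.

0.1494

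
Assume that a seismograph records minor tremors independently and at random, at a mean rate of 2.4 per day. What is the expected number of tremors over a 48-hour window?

E[N] = λt = 2.4 × 2 = 4.8 (a 48-hour window = 2 days).

4.8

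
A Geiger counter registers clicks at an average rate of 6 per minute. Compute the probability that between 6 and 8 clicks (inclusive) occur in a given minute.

0.4016

With mean μ = 6 per minute,
P(6 ≤ N ≤ 8) = Σ_{j=6}^{8} e^(−6) · 6^j/j! ≈ 0.4016.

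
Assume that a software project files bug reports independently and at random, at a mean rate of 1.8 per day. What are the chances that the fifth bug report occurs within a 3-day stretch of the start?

Over the interval, μ = 1.8 × 3 = 5.4 (a 3-day stretch = 3 days).
The fifth arrival falls in the interval iff at least 5 events occur there: P(S_5 ≤ t) = P(N ≥ 5) = 1 − P(N ≤ 4) ≈ 0.6267.

0.6267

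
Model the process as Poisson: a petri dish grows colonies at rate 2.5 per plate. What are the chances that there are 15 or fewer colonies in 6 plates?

Over the interval, μ = 2.5 × 6 = 15 (6 plates).
P(N ≤ 15) = Σ_{j=0}^{15} e^(−μ) μ^j/j! ≈ 0.5681.

0.5681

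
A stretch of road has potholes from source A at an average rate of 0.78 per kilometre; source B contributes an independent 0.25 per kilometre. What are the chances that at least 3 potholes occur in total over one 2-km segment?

Independent Poisson processes superpose: combined rate λ = 0.78 + 0.25 = 1.03 per kilometre.
Over the interval, μ = 1.03 × 2 = 2.06 (a 2-km segment = 2 kilometres).
P(N ≥ 3) = 1 − P(N ≤ 2) ≈ 0.3396.

0.3396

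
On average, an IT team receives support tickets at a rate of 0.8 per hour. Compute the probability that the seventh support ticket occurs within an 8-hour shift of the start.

0.4577

Over the interval, μ = 0.8 × 8 = 6.4 (an 8-hour shift = 8 hours).
The seventh arrival falls in the interval iff at least 7 events occur there: P(S_7 ≤ t) = P(N ≥ 7) = 1 − P(N ≤ 6) ≈ 0.4577.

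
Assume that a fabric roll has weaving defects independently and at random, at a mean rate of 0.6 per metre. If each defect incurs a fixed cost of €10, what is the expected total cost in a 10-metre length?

€60

E[N] = 0.6 × 10 = 6 (a 10-metre length = 10 metres); E[cost] = 6 × €10 = €60.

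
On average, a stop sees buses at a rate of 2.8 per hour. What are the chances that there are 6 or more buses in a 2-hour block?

Over the interval, μ = 2.8 × 2 = 5.6 (a 2-hour block = 2 hours).
P(N ≥ 6) = 1 − P(N ≤ 5) = 1 − Σ_{j=0}^{5} e^(−μ) μ^j/j! ≈ 0.4881.

0.4881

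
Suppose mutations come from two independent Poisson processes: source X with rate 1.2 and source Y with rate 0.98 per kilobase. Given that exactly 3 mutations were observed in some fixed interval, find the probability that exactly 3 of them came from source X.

0.1668

Given the total, each event is independently from source X with probability p = λ_X/(λ_X+λ_Y) = 1.2/2.18 ≈ 0.5505.
So K ~ Binomial(3, 1.2/2.18): P(K = 3) = C(3,3) · (1.2/2.18)^3 · (0.98/2.18)^0 ≈ 0.1668.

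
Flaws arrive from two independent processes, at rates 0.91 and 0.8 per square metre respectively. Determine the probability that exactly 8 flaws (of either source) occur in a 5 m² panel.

0.1371

Independent Poisson processes superpose: combined rate λ = 0.91 + 0.8 = 1.71 per square metre.
Over the interval, μ = 1.71 × 5 = 8.55 (a 5 m² panel = 5 square metres).
P(N = 8) = e^(−8.55) · 8.55^8/8! ≈ 0.1371.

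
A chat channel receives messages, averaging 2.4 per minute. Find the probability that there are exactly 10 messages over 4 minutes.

Over the interval, μ = 2.4 × 4 = 9.6 (4 minutes).
P(N = 10) = e^(−μ) μ^10/10! = e^(−9.6) · 9.6^10/3628800 ≈ 0.1241.

0.1241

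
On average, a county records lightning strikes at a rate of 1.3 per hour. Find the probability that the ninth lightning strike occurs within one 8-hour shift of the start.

0.7104

Over the interval, μ = 1.3 × 8 = 10.4 (an 8-hour shift = 8 hours).
The ninth arrival falls in the interval iff at least 9 events occur there: P(S_9 ≤ t) = P(N ≥ 9) = 1 − P(N ≤ 8) ≈ 0.7104.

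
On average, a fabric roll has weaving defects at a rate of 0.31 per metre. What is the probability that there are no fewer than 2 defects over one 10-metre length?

0.8153

Over the interval, μ = 0.31 × 10 = 3.1 (a 10-metre length = 10 metres).
P(N ≥ 2) = 1 − P(N ≤ 1) = 1 − Σ_{j=0}^{1} e^(−μ) μ^j/j! ≈ 0.8153.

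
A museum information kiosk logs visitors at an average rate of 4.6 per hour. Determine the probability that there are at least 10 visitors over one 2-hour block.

Over the interval, μ = 4.6 × 2 = 9.2 (a 2-hour block = 2 hours).
P(N ≥ 10) = 1 − P(N ≤ 9) = 1 − Σ_{j=0}^{9} e^(−μ) μ^j/j! ≈ 0.4389.

0.4389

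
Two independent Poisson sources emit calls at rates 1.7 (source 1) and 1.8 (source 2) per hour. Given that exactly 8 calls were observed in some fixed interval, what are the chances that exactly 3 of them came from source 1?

0.2309

Given the total, each event is independently from source 1 with probability p = λ_1/(λ_1+λ_2) = 1.7/3.5 ≈ 0.4857.
So K ~ Binomial(8, 1.7/3.5): P(K = 3) = C(8,3) · (1.7/3.5)^3 · (1.8/3.5)^5 ≈ 0.2309.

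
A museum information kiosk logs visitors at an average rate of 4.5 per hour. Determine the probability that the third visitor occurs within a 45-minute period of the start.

0.6554

Over the interval, μ = 4.5 × 0.75 = 3.375 (a 45-minute period = 0.75 hours).
The third arrival falls in the interval iff at least 3 events occur there: P(S_3 ≤ t) = P(N ≥ 3) = 1 − P(N ≤ 2) ≈ 0.6554.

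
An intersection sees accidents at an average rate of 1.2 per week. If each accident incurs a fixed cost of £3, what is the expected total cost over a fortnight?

£7.2

E[N] = 1.2 × 2 = 2.4 (a fortnight = 2 weeks); E[cost] = 2.4 × £3 = £7.2.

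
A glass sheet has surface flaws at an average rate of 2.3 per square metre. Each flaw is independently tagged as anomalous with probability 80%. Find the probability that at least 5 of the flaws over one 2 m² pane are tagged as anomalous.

0.3089

Thinning: the flaws that are tagged as anomalous themselves form a Poisson process with rate 0.8 × 2.3 = 1.84 per square metre.
Over the interval, μ = 1.84 × 2 = 3.68 (a 2 m² pane = 2 square metres).
P(N ≥ 5) = 1 − P(N ≤ 4) ≈ 0.3089.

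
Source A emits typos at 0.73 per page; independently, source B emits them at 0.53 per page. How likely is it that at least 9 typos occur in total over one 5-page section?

0.1852

Independent Poisson processes superpose: combined rate λ = 0.73 + 0.53 = 1.26 per page.
Over the interval, μ = 1.26 × 5 = 6.3 (a 5-page section = 5 pages).
P(N ≥ 9) = 1 − P(N ≤ 8) ≈ 0.1852.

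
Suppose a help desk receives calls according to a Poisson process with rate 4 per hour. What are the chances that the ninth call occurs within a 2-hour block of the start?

Over the interval, μ = 4 × 2 = 8 (a 2-hour block = 2 hours).
The ninth arrival falls in the interval iff at least 9 events occur there: P(S_9 ≤ t) = P(N ≥ 9) = 1 − P(N ≤ 8) ≈ 0.4075.

0.4075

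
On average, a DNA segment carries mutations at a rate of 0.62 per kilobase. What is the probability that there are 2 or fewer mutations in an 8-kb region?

0.1281

Over the interval, μ = 0.62 × 8 = 4.96 (an 8-kb region = 8 kilobases).
P(N ≤ 2) = Σ_{j=0}^{2} e^(−μ) μ^j/j! ≈ 0.1281.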